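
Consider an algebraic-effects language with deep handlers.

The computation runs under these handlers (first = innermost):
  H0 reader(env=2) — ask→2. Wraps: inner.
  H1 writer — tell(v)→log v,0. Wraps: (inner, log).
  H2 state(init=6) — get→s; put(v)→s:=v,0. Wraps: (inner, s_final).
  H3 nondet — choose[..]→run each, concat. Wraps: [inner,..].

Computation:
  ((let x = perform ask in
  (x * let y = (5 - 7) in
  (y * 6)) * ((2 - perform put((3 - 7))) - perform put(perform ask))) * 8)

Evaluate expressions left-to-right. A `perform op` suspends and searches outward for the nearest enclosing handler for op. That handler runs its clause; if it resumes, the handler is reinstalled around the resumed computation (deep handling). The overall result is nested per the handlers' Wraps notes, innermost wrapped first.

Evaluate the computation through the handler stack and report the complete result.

Evaluation trace:
ask @ H0 ⇒ 2
put(-4) @ H2 ⇒ s:=-4
ask @ H0 ⇒ 2
put(2) @ H2 ⇒ s:=2
H0 returns -384
H1 returns (-384, ())
H2 returns ((-384, ()), 2)
H3 returns [((-384, ()), 2)]
= [((-384, ()), 2)]

Answer: [((-384, ()), 2)]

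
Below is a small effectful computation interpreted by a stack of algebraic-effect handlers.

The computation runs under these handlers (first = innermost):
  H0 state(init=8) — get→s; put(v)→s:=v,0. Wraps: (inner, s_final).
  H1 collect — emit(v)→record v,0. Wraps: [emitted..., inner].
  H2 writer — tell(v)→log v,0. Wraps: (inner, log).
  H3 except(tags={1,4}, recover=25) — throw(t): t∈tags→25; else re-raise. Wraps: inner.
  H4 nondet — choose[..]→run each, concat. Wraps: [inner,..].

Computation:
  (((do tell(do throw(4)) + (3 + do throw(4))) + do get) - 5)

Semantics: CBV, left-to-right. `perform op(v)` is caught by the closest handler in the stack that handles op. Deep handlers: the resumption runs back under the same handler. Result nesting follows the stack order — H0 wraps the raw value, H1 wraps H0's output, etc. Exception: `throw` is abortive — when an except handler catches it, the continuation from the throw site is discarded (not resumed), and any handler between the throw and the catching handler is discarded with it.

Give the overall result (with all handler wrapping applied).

Answer: [25]

Step-by-step:
throw(4) @ H3 caught ⇒ 25
H4 returns [25]
= [25]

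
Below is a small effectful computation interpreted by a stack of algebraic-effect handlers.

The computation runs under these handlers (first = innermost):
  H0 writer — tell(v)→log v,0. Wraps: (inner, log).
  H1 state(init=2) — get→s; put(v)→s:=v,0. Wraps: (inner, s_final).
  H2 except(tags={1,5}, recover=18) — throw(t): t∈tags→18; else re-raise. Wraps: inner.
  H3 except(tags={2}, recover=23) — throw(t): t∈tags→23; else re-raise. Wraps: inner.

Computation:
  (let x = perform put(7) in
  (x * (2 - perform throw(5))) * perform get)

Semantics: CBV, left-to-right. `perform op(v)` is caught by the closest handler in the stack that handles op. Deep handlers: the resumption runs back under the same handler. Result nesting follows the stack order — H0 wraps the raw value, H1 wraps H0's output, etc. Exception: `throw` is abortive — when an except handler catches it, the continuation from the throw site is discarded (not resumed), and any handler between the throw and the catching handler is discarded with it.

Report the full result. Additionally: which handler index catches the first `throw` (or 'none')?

Step-by-step:
put(7) @ H1 ⇒ s:=7
throw(5) @ H2 caught ⇒ 18
H3 returns 18
= 18

Answer: 18 ; first throw caught by: H2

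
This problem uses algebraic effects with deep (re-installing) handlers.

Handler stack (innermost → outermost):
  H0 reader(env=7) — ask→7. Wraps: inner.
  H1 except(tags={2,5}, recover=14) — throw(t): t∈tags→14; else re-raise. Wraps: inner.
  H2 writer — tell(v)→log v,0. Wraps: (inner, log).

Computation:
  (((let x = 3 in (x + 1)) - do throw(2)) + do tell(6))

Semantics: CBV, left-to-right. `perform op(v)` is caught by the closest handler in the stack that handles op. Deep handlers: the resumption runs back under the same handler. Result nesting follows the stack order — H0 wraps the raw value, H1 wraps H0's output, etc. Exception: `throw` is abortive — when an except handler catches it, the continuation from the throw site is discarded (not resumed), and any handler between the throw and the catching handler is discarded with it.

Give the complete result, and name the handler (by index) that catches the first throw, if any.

Answer: (14, ()) ; first throw caught by: H1

Working:
throw(2) @ H1 caught ⇒ 14
H2 returns (14, ())
= (14, ())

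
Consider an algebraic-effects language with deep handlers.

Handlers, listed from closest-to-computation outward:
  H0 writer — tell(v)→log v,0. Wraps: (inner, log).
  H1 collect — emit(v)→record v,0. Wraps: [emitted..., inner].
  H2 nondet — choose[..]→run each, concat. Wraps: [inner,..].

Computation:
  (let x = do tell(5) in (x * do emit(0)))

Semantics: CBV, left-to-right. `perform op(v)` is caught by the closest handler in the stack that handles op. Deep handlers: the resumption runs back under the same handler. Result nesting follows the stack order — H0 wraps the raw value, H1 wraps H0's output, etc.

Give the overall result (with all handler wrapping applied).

Step-by-step:
tell(5) @ H0 ⇒ log+=5
emit(0) @ H1 ⇒ out+=0
H0 returns (0, (5))
H1 returns [0, (0, (5))]
H2 returns [[0, (0, (5))]]
= [[0, (0, (5))]]

Answer: [[0, (0, (5))]]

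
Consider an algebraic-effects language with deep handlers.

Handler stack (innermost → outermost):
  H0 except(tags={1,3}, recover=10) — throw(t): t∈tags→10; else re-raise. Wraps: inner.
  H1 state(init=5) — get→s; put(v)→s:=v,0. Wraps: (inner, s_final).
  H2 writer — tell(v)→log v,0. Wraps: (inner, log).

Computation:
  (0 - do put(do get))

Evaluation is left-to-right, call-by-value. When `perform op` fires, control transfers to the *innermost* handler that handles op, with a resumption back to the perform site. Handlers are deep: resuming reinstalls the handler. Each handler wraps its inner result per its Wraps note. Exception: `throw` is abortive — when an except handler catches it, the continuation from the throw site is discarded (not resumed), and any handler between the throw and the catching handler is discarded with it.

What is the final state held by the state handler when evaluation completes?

Working:
get @ H1 ⇒ 5
put(5) @ H1 ⇒ s:=5
H0 returns 0
H1 returns (0, 5)
H2 returns ((0, 5), ())
= ((0, 5), ())

Answer: 5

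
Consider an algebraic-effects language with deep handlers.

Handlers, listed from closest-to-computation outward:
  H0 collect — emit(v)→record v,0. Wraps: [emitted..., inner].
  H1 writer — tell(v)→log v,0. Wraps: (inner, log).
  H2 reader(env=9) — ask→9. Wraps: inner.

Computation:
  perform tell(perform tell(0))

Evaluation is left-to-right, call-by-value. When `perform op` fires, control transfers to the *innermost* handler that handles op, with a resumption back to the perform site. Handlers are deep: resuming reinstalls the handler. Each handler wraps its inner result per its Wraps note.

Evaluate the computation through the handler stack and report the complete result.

Step-by-step:
tell(0) @ H1 ⇒ log+=0
tell(0) @ H1 ⇒ log+=0
H0 returns [0]
H1 returns ([0], (0, 0))
H2 returns ([0], (0, 0))
= ([0], (0, 0))

Answer: ([0], (0, 0))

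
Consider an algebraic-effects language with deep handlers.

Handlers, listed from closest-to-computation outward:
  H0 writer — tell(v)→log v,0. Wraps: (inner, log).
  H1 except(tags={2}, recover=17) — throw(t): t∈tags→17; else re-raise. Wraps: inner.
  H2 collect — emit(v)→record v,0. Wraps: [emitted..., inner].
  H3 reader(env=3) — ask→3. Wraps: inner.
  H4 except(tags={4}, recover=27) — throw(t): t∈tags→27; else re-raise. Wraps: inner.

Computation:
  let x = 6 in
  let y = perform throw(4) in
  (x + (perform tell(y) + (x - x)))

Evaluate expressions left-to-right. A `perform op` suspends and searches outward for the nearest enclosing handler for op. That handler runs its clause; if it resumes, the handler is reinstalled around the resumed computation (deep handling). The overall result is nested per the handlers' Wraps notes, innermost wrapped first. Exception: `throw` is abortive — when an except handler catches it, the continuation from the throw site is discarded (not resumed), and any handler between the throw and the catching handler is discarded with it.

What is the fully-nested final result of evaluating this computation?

Step-by-step:
throw(4) @ H1 re-raised
throw(4) @ H4 caught ⇒ 27
= 27

Answer: 27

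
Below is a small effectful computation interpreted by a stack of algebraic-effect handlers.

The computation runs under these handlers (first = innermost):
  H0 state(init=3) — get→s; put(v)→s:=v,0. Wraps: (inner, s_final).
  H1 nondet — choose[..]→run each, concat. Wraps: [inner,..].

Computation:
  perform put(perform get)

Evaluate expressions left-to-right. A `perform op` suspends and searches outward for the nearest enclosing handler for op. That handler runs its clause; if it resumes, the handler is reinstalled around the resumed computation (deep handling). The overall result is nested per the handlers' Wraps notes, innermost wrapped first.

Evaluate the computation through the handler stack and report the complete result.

Answer: [(0, 3)]

Evaluation trace:
get @ H0 ⇒ 3
put(3) @ H0 ⇒ s:=3
H0 returns (0, 3)
H1 returns [(0, 3)]
= [(0, 3)]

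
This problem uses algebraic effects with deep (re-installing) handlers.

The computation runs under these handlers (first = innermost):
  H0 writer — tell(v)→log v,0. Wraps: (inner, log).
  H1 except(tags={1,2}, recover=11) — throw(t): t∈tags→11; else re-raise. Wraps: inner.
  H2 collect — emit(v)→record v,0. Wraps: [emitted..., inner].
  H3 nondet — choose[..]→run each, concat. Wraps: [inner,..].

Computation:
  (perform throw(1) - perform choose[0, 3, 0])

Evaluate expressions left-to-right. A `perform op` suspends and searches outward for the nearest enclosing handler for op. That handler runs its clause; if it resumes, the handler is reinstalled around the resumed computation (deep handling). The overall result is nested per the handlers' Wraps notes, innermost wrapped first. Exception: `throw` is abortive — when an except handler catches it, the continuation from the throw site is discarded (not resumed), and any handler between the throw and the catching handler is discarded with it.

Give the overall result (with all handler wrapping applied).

Answer: [[11]]

Step-by-step:
throw(1) @ H1 caught ⇒ 11
H2 returns [11]
H3 returns [[11]]
= [[11]]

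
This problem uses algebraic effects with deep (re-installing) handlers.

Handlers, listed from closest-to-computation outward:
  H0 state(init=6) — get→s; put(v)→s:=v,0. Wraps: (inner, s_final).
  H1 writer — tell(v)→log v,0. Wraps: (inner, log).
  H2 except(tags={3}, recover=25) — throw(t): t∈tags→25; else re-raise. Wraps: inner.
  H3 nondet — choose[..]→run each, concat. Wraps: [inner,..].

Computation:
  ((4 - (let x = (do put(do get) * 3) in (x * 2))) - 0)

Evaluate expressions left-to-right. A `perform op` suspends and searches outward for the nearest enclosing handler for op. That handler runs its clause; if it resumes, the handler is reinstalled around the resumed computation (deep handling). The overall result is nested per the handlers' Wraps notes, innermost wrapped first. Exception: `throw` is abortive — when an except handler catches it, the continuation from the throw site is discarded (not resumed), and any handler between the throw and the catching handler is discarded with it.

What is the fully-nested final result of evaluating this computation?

Evaluation trace:
get @ H0 ⇒ 6
put(6) @ H0 ⇒ s:=6
H0 returns (4, 6)
H1 returns ((4, 6), ())
H2 returns ((4, 6), ())
H3 returns [((4, 6), ())]
= [((4, 6), ())]

Answer: [((4, 6), ())]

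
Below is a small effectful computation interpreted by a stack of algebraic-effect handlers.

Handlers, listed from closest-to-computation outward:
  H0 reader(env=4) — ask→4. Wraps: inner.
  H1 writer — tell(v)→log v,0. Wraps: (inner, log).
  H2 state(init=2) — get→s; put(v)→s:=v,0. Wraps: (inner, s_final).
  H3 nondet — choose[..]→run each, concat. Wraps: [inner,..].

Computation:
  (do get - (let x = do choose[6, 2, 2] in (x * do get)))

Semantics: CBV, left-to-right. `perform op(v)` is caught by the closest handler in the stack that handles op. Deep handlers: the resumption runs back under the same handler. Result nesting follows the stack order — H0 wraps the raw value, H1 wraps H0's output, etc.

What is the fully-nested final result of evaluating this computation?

Step-by-step:
get @ H2 ⇒ 2
choose[6, 2, 2] @ H3
  branch[0] choose=6:
    get @ H2 ⇒ 2
    H0 returns -10
    H1 returns (-10, ())
    H2 returns ((-10, ()), 2)
    H3 returns [((-10, ()), 2)]
  branch[1] choose=2:
    get @ H2 ⇒ 2
    H0 returns -2
    H1 returns (-2, ())
    H2 returns ((-2, ()), 2)
    H3 returns [((-2, ()), 2)]
  branch[2] choose=2:
    get @ H2 ⇒ 2
    H0 returns -2
    H1 returns (-2, ())
    H2 returns ((-2, ()), 2)
    H3 returns [((-2, ()), 2)]
= [((-10, ()), 2), ((-2, ()), 2), ((-2, ()), 2)]

Answer: [((-10, ()), 2), ((-2, ()), 2), ((-2, ()), 2)]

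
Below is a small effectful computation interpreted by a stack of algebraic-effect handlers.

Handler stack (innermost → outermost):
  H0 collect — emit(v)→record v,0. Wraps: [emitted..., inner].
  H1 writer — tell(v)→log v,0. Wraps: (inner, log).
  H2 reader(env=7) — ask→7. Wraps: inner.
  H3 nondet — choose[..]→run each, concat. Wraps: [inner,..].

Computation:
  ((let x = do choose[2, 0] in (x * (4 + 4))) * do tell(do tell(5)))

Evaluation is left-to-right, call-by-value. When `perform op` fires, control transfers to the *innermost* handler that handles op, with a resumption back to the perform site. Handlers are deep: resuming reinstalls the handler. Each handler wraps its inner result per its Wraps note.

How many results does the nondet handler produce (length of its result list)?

Answer: 2

Evaluation trace:
choose[2, 0] @ H3
  branch[0] choose=2:
    tell(5) @ H1 ⇒ log+=5
    tell(0) @ H1 ⇒ log+=0
    H0 returns [0]
    H1 returns ([0], (5, 0))
    H2 returns ([0], (5, 0))
    H3 returns [([0], (5, 0))]
  branch[1] choose=0:
    tell(5) @ H1 ⇒ log+=5
    tell(0) @ H1 ⇒ log+=0
    H0 returns [0]
    H1 returns ([0], (5, 0))
    H2 returns ([0], (5, 0))
    H3 returns [([0], (5, 0))]
= [([0], (5, 0)), ([0], (5, 0))]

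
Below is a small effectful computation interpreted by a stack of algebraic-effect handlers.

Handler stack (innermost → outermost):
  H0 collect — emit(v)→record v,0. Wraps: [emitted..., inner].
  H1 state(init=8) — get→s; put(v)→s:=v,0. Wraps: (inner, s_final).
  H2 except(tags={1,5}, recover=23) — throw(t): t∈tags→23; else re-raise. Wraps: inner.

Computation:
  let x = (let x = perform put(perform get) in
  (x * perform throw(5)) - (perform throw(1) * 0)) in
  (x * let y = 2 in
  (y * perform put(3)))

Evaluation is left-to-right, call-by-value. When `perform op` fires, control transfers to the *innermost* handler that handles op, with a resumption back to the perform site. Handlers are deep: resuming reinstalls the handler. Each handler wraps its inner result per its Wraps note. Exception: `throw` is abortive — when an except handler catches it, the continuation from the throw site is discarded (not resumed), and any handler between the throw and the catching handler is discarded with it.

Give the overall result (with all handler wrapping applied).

Step-by-step:
get @ H1 ⇒ 8
put(8) @ H1 ⇒ s:=8
throw(5) @ H2 caught ⇒ 23
= 23

Answer: 23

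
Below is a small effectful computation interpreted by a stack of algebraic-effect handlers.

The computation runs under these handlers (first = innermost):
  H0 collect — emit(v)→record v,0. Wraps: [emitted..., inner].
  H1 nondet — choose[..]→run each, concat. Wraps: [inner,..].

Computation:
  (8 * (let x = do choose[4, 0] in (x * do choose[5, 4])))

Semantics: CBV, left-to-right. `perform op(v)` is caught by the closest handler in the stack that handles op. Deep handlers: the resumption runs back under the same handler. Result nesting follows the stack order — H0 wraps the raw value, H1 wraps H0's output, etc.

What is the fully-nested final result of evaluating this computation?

Evaluation trace:
choose[4, 0] @ H1
  branch[0] choose=4:
    choose[5, 4] @ H1
      branch[0] choose=5:
        H0 returns [160]
        H1 returns [[160]]
      branch[1] choose=4:
        H0 returns [128]
        H1 returns [[128]]
  branch[1] choose=0:
    choose[5, 4] @ H1
      branch[0] choose=5:
        H0 returns [0]
        H1 returns [[0]]
      branch[1] choose=4:
        H0 returns [0]
        H1 returns [[0]]
= [[160], [128], [0], [0]]

Answer: [[160], [128], [0], [0]]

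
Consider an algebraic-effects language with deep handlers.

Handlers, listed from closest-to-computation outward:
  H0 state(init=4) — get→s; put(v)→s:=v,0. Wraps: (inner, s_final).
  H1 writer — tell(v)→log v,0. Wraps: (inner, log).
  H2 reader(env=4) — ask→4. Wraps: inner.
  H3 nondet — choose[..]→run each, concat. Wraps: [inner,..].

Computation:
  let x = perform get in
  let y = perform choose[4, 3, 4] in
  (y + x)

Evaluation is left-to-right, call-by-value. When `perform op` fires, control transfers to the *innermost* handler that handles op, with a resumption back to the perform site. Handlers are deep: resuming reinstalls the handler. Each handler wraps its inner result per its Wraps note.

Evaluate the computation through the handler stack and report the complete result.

Answer: [((8, 4), ()), ((7, 4), ()), ((8, 4), ())]

Working:
get @ H0 ⇒ 4
choose[4, 3, 4] @ H3
  branch[0] choose=4:
    H0 returns (8, 4)
    H1 returns ((8, 4), ())
    H2 returns ((8, 4), ())
    H3 returns [((8, 4), ())]
  branch[1] choose=3:
    H0 returns (7, 4)
    H1 returns ((7, 4), ())
    H2 returns ((7, 4), ())
    H3 returns [((7, 4), ())]
  branch[2] choose=4:
    H0 returns (8, 4)
    H1 returns ((8, 4), ())
    H2 returns ((8, 4), ())
    H3 returns [((8, 4), ())]
= [((8, 4), ()), ((7, 4), ()), ((8, 4), ())]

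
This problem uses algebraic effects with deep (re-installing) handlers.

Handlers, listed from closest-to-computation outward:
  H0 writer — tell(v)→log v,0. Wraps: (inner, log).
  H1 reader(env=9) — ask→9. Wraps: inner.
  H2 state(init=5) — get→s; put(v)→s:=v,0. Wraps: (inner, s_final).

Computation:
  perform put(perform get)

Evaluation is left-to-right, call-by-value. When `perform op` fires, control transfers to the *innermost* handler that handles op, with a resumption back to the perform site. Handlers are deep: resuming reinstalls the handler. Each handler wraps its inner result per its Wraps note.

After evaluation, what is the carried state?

Step-by-step:
get @ H2 ⇒ 5
put(5) @ H2 ⇒ s:=5
H0 returns (0, ())
H1 returns (0, ())
H2 returns ((0, ()), 5)
= ((0, ()), 5)

Answer: 5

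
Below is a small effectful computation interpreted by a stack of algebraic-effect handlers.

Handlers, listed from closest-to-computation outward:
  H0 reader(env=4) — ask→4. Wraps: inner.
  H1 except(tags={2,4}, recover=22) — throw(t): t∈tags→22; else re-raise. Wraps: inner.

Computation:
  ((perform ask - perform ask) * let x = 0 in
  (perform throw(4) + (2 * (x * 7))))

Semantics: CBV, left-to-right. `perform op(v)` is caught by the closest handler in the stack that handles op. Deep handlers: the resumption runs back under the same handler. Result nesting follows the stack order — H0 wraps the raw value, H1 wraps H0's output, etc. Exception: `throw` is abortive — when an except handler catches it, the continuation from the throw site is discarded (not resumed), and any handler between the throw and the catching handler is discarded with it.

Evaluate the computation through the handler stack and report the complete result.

Evaluation trace:
ask @ H0 ⇒ 4
ask @ H0 ⇒ 4
throw(4) @ H1 caught ⇒ 22
= 22

Answer: 22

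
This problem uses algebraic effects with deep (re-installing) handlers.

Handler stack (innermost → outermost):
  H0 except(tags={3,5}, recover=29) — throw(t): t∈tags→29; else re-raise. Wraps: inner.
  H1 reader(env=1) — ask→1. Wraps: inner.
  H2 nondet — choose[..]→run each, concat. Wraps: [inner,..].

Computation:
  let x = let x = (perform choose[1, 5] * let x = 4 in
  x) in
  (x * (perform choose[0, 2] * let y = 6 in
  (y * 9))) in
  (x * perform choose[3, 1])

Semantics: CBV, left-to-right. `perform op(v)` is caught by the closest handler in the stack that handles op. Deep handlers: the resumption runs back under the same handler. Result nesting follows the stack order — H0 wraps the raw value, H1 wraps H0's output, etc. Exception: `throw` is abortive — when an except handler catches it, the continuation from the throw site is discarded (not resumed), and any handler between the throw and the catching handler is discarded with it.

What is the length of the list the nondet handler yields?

Step-by-step:
choose[1, 5] @ H2
  branch[0] choose=1:
    choose[0, 2] @ H2
      branch[0] choose=0:
        choose[3, 1] @ H2
          branch[0] choose=3:
            H0 returns 0
            H1 returns 0
            H2 returns [0]
          branch[1] choose=1:
            H0 returns 0
            H1 returns 0
            H2 returns [0]
      branch[1] choose=2:
        choose[3, 1] @ H2
          branch[0] choose=3:
            H0 returns 1296
            H1 returns 1296
            H2 returns [1296]
          branch[1] choose=1:
            H0 returns 432
            H1 returns 432
            H2 returns [432]
  branch[1] choose=5:
    choose[0, 2] @ H2
      branch[0] choose=0:
        choose[3, 1] @ H2
          branch[0] choose=3:
            H0 returns 0
            H1 returns 0
            H2 returns [0]
          branch[1] choose=1:
            H0 returns 0
            H1 returns 0
            H2 returns [0]
      branch[1] choose=2:
        choose[3, 1] @ H2
          branch[0] choose=3:
            H0 returns 6480
            H1 returns 6480
            H2 returns [6480]
          branch[1] choose=1:
            H0 returns 2160
            H1 returns 2160
            H2 returns [2160]
= [0, 0, 1296, 432, 0, 0, 6480, 2160]

Answer: 8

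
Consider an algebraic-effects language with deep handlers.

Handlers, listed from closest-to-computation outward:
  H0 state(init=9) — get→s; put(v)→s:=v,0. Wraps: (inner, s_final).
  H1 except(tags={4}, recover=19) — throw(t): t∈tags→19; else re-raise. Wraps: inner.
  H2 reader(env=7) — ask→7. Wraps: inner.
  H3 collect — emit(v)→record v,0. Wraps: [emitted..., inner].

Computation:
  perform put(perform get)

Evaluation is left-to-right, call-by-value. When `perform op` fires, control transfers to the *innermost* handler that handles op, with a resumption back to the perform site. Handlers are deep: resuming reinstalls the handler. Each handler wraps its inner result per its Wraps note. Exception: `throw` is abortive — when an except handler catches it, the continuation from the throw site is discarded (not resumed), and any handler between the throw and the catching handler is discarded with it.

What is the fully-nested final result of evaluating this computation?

Step-by-step:
get @ H0 ⇒ 9
put(9) @ H0 ⇒ s:=9
H0 returns (0, 9)
H1 returns (0, 9)
H2 returns (0, 9)
H3 returns [(0, 9)]
= [(0, 9)]

Answer: [(0, 9)]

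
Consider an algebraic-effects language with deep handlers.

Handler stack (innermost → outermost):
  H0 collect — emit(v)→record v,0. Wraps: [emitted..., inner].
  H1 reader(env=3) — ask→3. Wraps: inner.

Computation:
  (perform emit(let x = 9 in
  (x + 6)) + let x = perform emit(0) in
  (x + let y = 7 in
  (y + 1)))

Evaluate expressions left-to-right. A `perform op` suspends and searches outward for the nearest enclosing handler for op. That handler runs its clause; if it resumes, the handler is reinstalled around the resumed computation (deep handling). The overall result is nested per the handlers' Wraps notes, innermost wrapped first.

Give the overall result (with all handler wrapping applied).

Step-by-step:
emit(15) @ H0 ⇒ out+=15
emit(0) @ H0 ⇒ out+=0
H0 returns [15, 0, 8]
H1 returns [15, 0, 8]
= [15, 0, 8]

Answer: [15, 0, 8]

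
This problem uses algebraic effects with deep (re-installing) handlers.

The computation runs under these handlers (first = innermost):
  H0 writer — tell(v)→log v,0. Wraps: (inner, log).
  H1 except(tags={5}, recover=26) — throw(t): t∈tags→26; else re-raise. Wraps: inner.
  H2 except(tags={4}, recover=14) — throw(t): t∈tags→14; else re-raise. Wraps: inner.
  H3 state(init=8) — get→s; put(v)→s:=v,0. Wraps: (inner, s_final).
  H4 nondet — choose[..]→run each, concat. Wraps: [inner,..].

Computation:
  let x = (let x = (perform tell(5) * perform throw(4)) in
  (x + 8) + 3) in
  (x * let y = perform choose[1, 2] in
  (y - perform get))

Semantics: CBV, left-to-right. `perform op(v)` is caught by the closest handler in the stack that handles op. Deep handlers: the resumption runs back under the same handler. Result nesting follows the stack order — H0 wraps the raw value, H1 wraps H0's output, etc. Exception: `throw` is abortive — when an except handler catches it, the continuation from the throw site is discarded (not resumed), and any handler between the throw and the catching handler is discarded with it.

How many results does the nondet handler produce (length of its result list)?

Answer: 1

Evaluation trace:
tell(5) @ H0 ⇒ log+=5
throw(4) @ H1 re-raised
throw(4) @ H2 caught ⇒ 14
H3 returns (14, 8)
H4 returns [(14, 8)]
= [(14, 8)]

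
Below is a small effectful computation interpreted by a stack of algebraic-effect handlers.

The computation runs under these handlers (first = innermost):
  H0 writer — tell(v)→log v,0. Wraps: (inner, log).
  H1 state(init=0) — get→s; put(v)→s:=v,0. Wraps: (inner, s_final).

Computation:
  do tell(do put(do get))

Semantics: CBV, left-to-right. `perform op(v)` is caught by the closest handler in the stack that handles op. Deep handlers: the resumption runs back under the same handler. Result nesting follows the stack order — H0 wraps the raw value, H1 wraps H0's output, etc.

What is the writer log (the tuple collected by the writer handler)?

Working:
get @ H1 ⇒ 0
put(0) @ H1 ⇒ s:=0
tell(0) @ H0 ⇒ log+=0
H0 returns (0, (0))
H1 returns ((0, (0)), 0)
= ((0, (0)), 0)

Answer: (0)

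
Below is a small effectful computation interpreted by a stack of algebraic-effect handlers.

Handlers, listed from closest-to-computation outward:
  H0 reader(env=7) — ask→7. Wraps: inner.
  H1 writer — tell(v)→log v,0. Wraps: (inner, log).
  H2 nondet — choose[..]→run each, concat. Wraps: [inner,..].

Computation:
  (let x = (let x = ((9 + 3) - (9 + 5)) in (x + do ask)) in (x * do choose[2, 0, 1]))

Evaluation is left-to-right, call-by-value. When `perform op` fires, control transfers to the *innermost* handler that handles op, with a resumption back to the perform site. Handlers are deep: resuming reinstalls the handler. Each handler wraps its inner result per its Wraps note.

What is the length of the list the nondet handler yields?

Evaluation trace:
ask @ H0 ⇒ 7
choose[2, 0, 1] @ H2
  branch[0] choose=2:
    H0 returns 10
    H1 returns (10, ())
    H2 returns [(10, ())]
  branch[1] choose=0:
    H0 returns 0
    H1 returns (0, ())
    H2 returns [(0, ())]
  branch[2] choose=1:
    H0 returns 5
    H1 returns (5, ())
    H2 returns [(5, ())]
= [(10, ()), (0, ()), (5, ())]

Answer: 3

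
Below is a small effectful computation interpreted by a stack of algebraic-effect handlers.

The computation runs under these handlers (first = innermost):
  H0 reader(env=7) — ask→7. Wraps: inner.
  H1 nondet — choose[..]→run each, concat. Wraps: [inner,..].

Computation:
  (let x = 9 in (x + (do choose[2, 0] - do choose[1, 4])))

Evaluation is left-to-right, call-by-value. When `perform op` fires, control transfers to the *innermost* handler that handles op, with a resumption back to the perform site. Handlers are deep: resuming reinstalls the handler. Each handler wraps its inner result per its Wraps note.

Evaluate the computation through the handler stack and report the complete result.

Step-by-step:
choose[2, 0] @ H1
  branch[0] choose=2:
    choose[1, 4] @ H1
      branch[0] choose=1:
        H0 returns 10
        H1 returns [10]
      branch[1] choose=4:
        H0 returns 7
        H1 returns [7]
  branch[1] choose=0:
    choose[1, 4] @ H1
      branch[0] choose=1:
        H0 returns 8
        H1 returns [8]
      branch[1] choose=4:
        H0 returns 5
        H1 returns [5]
= [10, 7, 8, 5]

Answer: [10, 7, 8, 5]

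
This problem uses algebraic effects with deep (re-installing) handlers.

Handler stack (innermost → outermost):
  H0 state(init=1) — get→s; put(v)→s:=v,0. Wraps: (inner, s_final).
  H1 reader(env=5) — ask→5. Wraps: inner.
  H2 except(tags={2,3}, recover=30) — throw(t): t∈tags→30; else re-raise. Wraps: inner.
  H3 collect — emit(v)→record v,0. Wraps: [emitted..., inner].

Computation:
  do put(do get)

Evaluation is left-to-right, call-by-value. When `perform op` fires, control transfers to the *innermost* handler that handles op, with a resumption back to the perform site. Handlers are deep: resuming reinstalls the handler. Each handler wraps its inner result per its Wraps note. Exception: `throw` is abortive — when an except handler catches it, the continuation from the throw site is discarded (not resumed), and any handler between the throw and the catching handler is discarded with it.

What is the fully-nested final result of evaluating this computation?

Answer: [(0, 1)]

Working:
get @ H0 ⇒ 1
put(1) @ H0 ⇒ s:=1
H0 returns (0, 1)
H1 returns (0, 1)
H2 returns (0, 1)
H3 returns [(0, 1)]
= [(0, 1)]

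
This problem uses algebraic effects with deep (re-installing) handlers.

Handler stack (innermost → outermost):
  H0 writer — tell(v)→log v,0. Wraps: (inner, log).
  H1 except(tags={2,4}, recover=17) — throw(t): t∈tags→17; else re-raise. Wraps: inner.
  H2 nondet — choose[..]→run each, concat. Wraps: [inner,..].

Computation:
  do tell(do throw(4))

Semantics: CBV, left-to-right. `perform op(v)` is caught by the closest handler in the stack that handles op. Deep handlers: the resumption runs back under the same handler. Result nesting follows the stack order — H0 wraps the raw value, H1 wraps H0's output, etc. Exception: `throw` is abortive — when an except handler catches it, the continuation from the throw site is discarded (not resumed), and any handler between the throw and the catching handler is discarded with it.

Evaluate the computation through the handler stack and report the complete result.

Answer: [17]

Step-by-step:
throw(4) @ H1 caught ⇒ 17
H2 returns [17]
= [17]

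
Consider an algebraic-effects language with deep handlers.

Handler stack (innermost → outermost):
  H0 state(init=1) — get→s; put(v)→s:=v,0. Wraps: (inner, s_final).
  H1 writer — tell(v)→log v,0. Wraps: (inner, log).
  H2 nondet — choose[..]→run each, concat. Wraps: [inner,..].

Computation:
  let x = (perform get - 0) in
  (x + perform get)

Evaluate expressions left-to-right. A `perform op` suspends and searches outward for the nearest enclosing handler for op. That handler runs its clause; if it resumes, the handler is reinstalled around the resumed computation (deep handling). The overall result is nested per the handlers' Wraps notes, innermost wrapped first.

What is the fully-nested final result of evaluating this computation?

Answer: [((2, 1), ())]

Step-by-step:
get @ H0 ⇒ 1
get @ H0 ⇒ 1
H0 returns (2, 1)
H1 returns ((2, 1), ())
H2 returns [((2, 1), ())]
= [((2, 1), ())]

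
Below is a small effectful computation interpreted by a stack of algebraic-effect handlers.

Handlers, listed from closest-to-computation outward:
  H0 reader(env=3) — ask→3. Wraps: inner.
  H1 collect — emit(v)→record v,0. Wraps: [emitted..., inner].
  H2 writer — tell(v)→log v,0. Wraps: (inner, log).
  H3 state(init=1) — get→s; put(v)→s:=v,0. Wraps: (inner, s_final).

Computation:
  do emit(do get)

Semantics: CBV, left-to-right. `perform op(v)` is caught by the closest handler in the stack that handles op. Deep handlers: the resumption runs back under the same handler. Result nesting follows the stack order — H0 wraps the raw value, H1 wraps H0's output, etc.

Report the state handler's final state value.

Answer: 1

Working:
get @ H3 ⇒ 1
emit(1) @ H1 ⇒ out+=1
H0 returns 0
H1 returns [1, 0]
H2 returns ([1, 0], ())
H3 returns (([1, 0], ()), 1)
= (([1, 0], ()), 1)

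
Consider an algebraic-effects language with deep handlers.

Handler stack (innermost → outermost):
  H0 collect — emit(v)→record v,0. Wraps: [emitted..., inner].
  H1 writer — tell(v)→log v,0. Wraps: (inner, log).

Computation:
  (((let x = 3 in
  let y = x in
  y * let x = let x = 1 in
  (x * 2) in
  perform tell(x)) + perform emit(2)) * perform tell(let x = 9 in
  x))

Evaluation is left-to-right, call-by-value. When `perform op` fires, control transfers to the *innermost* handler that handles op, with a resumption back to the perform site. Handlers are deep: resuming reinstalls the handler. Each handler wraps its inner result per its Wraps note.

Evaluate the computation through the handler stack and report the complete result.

Working:
tell(2) @ H1 ⇒ log+=2
emit(2) @ H0 ⇒ out+=2
tell(9) @ H1 ⇒ log+=9
H0 returns [2, 0]
H1 returns ([2, 0], (2, 9))
= ([2, 0], (2, 9))

Answer: ([2, 0], (2, 9))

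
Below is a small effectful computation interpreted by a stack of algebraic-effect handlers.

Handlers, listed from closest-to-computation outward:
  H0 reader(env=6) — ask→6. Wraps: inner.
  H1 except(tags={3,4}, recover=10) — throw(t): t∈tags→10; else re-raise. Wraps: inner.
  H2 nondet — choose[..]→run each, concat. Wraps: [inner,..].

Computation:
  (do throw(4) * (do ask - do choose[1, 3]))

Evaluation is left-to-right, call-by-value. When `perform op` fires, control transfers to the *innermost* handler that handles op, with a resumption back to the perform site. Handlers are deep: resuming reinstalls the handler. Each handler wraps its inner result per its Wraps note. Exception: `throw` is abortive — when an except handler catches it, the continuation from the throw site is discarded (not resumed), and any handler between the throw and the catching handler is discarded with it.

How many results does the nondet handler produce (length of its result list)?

Step-by-step:
throw(4) @ H1 caught ⇒ 10
H2 returns [10]
= [10]

Answer: 1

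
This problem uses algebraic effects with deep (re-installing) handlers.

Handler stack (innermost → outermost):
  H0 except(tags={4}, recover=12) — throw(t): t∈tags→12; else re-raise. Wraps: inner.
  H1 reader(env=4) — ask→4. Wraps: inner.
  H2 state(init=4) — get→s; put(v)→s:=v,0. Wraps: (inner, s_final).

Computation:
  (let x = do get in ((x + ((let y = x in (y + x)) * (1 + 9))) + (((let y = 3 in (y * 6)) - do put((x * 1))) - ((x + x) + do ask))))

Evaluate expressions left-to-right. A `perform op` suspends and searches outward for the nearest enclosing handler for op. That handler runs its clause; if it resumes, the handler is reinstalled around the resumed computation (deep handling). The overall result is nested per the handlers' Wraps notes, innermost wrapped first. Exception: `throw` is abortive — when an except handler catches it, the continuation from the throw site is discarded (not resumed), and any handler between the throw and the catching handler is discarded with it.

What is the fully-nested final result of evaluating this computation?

Evaluation trace:
get @ H2 ⇒ 4
put(4) @ H2 ⇒ s:=4
ask @ H1 ⇒ 4
H0 returns 90
H1 returns 90
H2 returns (90, 4)
= (90, 4)

Answer: (90, 4)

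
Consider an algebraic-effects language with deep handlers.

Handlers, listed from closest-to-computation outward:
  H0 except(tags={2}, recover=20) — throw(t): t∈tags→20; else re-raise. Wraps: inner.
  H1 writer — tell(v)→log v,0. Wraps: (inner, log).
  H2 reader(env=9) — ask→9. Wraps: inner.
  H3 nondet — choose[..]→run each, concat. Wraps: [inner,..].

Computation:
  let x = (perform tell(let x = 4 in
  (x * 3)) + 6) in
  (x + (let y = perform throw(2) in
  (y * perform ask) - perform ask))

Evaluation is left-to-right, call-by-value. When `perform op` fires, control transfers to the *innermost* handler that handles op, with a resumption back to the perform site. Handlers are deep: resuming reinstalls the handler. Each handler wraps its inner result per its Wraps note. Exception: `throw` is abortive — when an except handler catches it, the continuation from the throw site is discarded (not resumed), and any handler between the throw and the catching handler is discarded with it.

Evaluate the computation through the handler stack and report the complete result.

Answer: [(20, (12))]

Working:
tell(12) @ H1 ⇒ log+=12
throw(2) @ H0 caught ⇒ 20
H1 returns (20, (12))
H2 returns (20, (12))
H3 returns [(20, (12))]
= [(20, (12))]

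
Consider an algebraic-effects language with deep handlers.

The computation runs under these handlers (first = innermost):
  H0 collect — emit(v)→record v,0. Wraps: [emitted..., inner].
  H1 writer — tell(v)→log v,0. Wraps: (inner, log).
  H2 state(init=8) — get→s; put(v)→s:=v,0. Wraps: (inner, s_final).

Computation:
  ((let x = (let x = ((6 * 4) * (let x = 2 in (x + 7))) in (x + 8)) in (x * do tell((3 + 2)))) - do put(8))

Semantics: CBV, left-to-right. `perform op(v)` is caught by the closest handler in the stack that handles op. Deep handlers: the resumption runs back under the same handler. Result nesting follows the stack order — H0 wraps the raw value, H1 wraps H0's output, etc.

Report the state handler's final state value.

Answer: 8

Step-by-step:
tell(5) @ H1 ⇒ log+=5
put(8) @ H2 ⇒ s:=8
H0 returns [0]
H1 returns ([0], (5))
H2 returns (([0], (5)), 8)
= (([0], (5)), 8)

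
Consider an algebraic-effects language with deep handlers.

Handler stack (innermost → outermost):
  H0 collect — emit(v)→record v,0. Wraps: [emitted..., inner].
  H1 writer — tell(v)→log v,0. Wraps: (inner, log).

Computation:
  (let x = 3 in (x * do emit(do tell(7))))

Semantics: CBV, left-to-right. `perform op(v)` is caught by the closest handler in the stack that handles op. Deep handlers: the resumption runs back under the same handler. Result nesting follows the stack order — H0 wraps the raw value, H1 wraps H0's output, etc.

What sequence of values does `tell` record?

Answer: (7)

Step-by-step:
tell(7) @ H1 ⇒ log+=7
emit(0) @ H0 ⇒ out+=0
H0 returns [0, 0]
H1 returns ([0, 0], (7))
= ([0, 0], (7))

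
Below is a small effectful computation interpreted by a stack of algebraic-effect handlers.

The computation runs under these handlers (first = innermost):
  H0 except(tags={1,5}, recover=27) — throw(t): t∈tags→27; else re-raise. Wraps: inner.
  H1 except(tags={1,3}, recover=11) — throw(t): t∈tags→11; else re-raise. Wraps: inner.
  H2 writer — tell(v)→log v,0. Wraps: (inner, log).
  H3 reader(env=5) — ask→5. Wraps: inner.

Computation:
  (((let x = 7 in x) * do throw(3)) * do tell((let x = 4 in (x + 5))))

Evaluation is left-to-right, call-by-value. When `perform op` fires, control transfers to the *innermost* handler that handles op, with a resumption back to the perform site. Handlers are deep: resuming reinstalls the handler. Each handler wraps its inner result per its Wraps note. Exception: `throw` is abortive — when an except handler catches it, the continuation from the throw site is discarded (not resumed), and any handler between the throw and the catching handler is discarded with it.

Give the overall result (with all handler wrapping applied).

Evaluation trace:
throw(3) @ H0 re-raised
throw(3) @ H1 caught ⇒ 11
H2 returns (11, ())
H3 returns (11, ())
= (11, ())

Answer: (11, ())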